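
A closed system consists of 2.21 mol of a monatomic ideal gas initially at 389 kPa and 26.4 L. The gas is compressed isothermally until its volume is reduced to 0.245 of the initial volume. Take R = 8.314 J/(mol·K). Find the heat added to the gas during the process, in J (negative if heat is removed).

-14400 J

T₁ = P₁V₁/(nR) = 389×26.4/(2.21×8.314) = 559 K.
Isothermal: T stays 559 K; PV = const ⇒ V₂ = 6.47 L, P₂ = 1590 kPa.
ΔU = 0 (ideal gas, T constant).
W = nRT ln(V₂/V₁) = 2.21×8.314×559×ln(0.245) = -14400 J.
Q = ΔU + W = -14400 J.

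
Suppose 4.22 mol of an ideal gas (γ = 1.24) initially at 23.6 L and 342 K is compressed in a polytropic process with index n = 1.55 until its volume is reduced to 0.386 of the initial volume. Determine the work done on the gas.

15000 J

P₁ = nRT₁/V₁ = 4.22×8.314×342/23.6 = 508 kPa.
Polytropic n=1.55: T₂ = T₁(V₁/V₂)^(n−1) = 342×(2.59)^0.55 = 577 K; P₂ = P₁(V₁/V₂)^n = 2220 kPa.
W = (P₁V₁−P₂V₂)/(n−1) = (508×23.6−2220×9.11)/0.55 = -15000 J.
Work done on the gas = −W_by = 15000 J.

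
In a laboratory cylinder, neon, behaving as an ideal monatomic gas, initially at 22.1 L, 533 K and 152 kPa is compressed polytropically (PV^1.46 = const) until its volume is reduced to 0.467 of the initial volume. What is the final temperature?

757 K

Polytropic n=1.46: T₂ = T₁(V₁/V₂)^(n−1) = 533×(2.14)^0.46 = 757 K; P₂ = P₁(V₁/V₂)^n = 462 kPa.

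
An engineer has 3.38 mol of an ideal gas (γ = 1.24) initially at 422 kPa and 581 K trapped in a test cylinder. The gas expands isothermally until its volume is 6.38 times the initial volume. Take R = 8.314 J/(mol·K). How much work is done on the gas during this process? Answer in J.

-30300 J

V₁ = nRT₁/P₁ = 3.38×8.314×581/422 = 38.7 L.
Isothermal: T stays 581 K; PV = const ⇒ V₂ = 247 L, P₂ = 66.1 kPa.
W = nRT ln(V₂/V₁) = 3.38×8.314×581×ln(6.38) = 30300 J.
Work done on the gas = −W_by = -30300 J.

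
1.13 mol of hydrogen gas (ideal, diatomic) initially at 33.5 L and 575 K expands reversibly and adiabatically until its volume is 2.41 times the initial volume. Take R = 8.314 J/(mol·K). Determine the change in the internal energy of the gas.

-4010 J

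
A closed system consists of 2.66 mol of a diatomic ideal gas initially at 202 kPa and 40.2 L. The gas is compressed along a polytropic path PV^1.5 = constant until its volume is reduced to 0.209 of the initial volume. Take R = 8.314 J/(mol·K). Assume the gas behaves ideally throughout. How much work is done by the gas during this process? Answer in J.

-19300 J

T₁ = P₁V₁/(nR) = 202×40.2/(2.66×8.314) = 367 K.
Polytropic n=1.5: T₂ = T₁(V₁/V₂)^(n−1) = 367×(4.78)^0.50 = 803 K; P₂ = P₁(V₁/V₂)^n = 2110 kPa.
W = (P₁V₁−P₂V₂)/(n−1) = (202×40.2−2110×8.40)/0.50 = -19300 J.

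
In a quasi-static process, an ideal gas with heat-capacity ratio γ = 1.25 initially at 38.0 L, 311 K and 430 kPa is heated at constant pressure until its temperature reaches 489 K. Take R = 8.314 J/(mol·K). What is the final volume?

59.7 L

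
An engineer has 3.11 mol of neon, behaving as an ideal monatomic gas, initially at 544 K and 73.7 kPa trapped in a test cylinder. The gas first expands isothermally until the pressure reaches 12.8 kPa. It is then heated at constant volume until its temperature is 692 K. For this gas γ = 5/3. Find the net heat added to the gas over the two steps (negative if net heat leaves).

30400 J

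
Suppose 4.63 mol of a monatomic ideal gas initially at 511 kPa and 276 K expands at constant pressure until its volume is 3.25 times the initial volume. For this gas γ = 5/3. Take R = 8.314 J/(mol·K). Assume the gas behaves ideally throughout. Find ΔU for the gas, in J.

35900 J

V₁ = nRT₁/P₁ = 4.63×8.314×276/511 = 20.8 L.
Isobaric: P stays 511 kPa; V/T = const ⇒ T₂ = 897 K, V₂ = 67.6 L.
For an ideal gas ΔU = nCvΔT with Cv = (3/2)R = 12.5 J/(mol·K).
ΔU = 4.63×12.5×(897−276) = 35900 J.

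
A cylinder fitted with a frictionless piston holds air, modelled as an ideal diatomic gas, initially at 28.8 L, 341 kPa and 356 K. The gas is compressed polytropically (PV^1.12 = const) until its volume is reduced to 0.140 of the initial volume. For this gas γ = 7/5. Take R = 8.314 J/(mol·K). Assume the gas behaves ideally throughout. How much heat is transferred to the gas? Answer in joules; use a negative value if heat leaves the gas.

-15200 J

n = P₁V₁/(RT₁) = 341×28.8/(8.314×356) = 3.32 mol.
Polytropic n=1.12: T₂ = T₁(V₁/V₂)^(n−1) = 356×(7.14)^0.12 = 451 K; P₂ = P₁(V₁/V₂)^n = 3080 kPa.
W = (P₁V₁−P₂V₂)/(n−1) = (341×28.8−3080×4.03)/0.12 = -21800 J.
ΔU = nCvΔT = 3.32×20.8×(451−356) = 6530 J.
Q = ΔU + W = -15200 J.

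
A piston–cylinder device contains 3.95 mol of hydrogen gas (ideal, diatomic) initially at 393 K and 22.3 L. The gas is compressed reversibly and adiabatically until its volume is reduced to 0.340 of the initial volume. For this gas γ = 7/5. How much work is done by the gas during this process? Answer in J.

P₁ = nRT₁/V₁ = 3.95×8.314×393/22.3 = 579 kPa.
Adiabatic: TV^(γ−1) = const ⇒ T₂ = 393×(2.94)^0.400 = 605 K; PV^γ = const ⇒ P₂ = 2620 kPa.
ΔU = nCvΔT = 3.95×20.8×(605−393) = 17400 J.
Q = 0 for an adiabatic process, so W = −ΔU = -17400 J.

-17400 J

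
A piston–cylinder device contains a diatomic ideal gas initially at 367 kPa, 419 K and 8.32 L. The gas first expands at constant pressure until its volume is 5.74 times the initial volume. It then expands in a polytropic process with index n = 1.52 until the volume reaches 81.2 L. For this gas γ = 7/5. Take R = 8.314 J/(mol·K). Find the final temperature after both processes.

1820 K

n = P₁V₁/(RT₁) = 367×8.32/(8.314×419) = 0.877 mol.
Step 1 — Isobaric: P stays 367 kPa; V/T = const ⇒ T₂ = 2410 K, V₂ = 47.8 L.
W = PΔV = 367×(47.8−8.32) kPa·L = 14500 J.
ΔU = nCvΔT = 0.877×20.8×(2410−419) = 36200 J.
Q = ΔU + W = nCpΔT = 50700 J.
State after step 1: P = 367 kPa, V = 47.8 L, T = 2410 K.
Step 2 — Polytropic n=1.52: T₂ = T₁(V₁/V₂)^(n−1) = 2410×(0.588)^0.52 = 1820 K; P₂ = P₁(V₁/V₂)^n = 164 kPa.
W = (P₁V₁−P₂V₂)/(n−1) = (367×47.8−164×81.2)/0.52 = 8130 J.
ΔU = nCvΔT = 0.877×20.8×(1820−2410) = -10600 J.
Q = ΔU + W = -2440 J.
Net over both steps: W = 22600 J, Q = 48200 J, ΔU = 25600 J.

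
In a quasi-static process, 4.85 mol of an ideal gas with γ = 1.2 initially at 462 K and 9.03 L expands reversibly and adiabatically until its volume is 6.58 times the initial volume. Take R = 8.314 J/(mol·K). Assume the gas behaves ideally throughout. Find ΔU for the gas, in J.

-29200 J

P₁ = nRT₁/V₁ = 4.85×8.314×462/9.03 = 2060 kPa.
Adiabatic: TV^(γ−1) = const ⇒ T₂ = 462×(0.152)^0.200 = 317 K; PV^γ = const ⇒ P₂ = 215 kPa.
For an ideal gas ΔU = nCvΔT with Cv = R/(γ−1) = 41.6 J/(mol·K).
ΔU = 4.85×41.6×(317−462) = -29200 J.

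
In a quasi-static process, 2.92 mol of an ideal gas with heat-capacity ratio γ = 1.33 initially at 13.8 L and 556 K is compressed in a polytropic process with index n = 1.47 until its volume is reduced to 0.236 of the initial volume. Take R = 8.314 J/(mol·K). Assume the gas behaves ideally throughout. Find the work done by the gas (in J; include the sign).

P₁ = nRT₁/V₁ = 2.92×8.314×556/13.8 = 978 kPa.
Polytropic n=1.47: T₂ = T₁(V₁/V₂)^(n−1) = 556×(4.24)^0.47 = 1100 K; P₂ = P₁(V₁/V₂)^n = 8170 kPa.
W = (P₁V₁−P₂V₂)/(n−1) = (978×13.8−8170×3.26)/0.47 = -27900 J.

-27900 J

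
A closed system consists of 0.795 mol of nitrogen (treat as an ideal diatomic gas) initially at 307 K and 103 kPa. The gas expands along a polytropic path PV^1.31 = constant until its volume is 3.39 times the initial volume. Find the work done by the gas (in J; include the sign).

2060 J

V₁ = nRT₁/P₁ = 0.795×8.314×307/103 = 19.7 L.
Polytropic n=1.31: T₂ = T₁(V₁/V₂)^(n−1) = 307×(0.295)^0.31 = 210 K; P₂ = P₁(V₁/V₂)^n = 20.8 kPa.
W = (P₁V₁−P₂V₂)/(n−1) = (103×19.7−20.8×66.8)/0.31 = 2060 J.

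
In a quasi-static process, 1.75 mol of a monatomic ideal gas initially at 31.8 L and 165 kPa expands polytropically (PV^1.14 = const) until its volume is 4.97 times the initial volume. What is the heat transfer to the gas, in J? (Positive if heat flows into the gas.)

T₁ = P₁V₁/(nR) = 165×31.8/(1.75×8.314) = 361 K.
Polytropic n=1.14: T₂ = T₁(V₁/V₂)^(n−1) = 361×(0.201)^0.14 = 288 K; P₂ = P₁(V₁/V₂)^n = 26.5 kPa.
W = (P₁V₁−P₂V₂)/(n−1) = (165×31.8−26.5×158)/0.14 = 7540 J.
ΔU = nCvΔT = 1.75×12.5×(288−361) = -1580 J.
Q = ΔU + W = 5950 J.

5950 J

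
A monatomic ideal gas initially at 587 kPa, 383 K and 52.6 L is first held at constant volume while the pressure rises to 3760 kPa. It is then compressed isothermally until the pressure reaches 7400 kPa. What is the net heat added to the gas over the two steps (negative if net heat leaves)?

116000 J

n = P₁V₁/(RT₁) = 587×52.6/(8.314×383) = 9.70 mol.
Step 1 — Isochoric: V stays 52.6 L; P/T = const ⇒ T₂ = 2450 K, P₂ = 3760 kPa.
W = 0 (no volume change).
ΔU = nCvΔT = 9.70×12.5×(2450−383) = 250000 J.
Q = ΔU = 250000 J.
State after step 1: P = 3760 kPa, V = 52.6 L, T = 2450 K.
Step 2 — Isothermal: T stays 2450 K; PV = const ⇒ V₂ = 26.7 L, P₂ = 7400 kPa.
ΔU = 0 (ideal gas, T constant).
W = nRT ln(V₂/V₁) = 9.70×8.314×2450×ln(0.508) = -134000 J.
Q = ΔU + W = -134000 J.
Net over both steps: W = -134000 J, Q = 116000 J, ΔU = 250000 J.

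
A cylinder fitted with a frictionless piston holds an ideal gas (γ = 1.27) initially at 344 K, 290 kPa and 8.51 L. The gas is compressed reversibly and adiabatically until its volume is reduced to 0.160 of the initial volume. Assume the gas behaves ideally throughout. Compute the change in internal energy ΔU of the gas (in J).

5850 J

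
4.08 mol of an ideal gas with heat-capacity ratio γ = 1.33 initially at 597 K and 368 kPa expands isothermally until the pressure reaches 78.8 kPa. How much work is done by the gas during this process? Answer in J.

V₁ = nRT₁/P₁ = 4.08×8.314×597/368 = 55.0 L.
Isothermal: T stays 597 K; PV = const ⇒ V₂ = 257 L, P₂ = 78.8 kPa.
W = nRT ln(V₂/V₁) = 4.08×8.314×597×ln(4.67) = 31200 J.

31200 J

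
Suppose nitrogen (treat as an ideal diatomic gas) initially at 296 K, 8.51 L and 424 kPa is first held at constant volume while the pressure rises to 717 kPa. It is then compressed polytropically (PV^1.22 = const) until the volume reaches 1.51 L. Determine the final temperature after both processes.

n = P₁V₁/(RT₁) = 424×8.51/(8.314×296) = 1.47 mol.
Step 1 — Isochoric: V stays 8.51 L; P/T = const ⇒ T₂ = 501 K, P₂ = 717 kPa.
W = 0 (no volume change).
ΔU = nCvΔT = 1.47×20.8×(501−296) = 6230 J.
Q = ΔU = 6230 J.
State after step 1: P = 717 kPa, V = 8.51 L, T = 501 K.
Step 2 — Polytropic n=1.22: T₂ = T₁(V₁/V₂)^(n−1) = 501×(5.64)^0.22 = 732 K; P₂ = P₁(V₁/V₂)^n = 5910 kPa.
W = (P₁V₁−P₂V₂)/(n−1) = (717×8.51−5910×1.51)/0.22 = -12800 J.
ΔU = nCvΔT = 1.47×20.8×(732−501) = 7060 J.
Q = ΔU + W = -5780 J.
Net over both steps: W = -12800 J, Q = 456 J, ΔU = 13300 J.

732 K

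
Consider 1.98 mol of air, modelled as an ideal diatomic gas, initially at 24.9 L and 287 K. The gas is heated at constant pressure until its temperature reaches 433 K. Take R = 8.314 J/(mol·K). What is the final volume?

P₁ = nRT₁/V₁ = 1.98×8.314×287/24.9 = 190 kPa.
Isobaric: P stays 190 kPa; V/T = const ⇒ T₂ = 433 K, V₂ = 37.6 L.

37.6 L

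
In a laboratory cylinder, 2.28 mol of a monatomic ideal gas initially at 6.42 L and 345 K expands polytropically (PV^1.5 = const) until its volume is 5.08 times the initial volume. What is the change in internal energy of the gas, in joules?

P₁ = nRT₁/V₁ = 2.28×8.314×345/6.42 = 1020 kPa.
Polytropic n=1.5: T₂ = T₁(V₁/V₂)^(n−1) = 345×(0.197)^0.50 = 153 K; P₂ = P₁(V₁/V₂)^n = 89.0 kPa.
For an ideal gas ΔU = nCvΔT with Cv = (3/2)R = 12.5 J/(mol·K).
ΔU = 2.28×12.5×(153−345) = -5460 J.

-5460 J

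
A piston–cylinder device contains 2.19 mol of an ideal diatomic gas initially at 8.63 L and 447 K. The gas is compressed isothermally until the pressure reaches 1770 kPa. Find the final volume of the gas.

P₁ = nRT₁/V₁ = 2.19×8.314×447/8.63 = 943 kPa.
Isothermal: T stays 447 K; PV = const ⇒ V₂ = 4.60 L, P₂ = 1770 kPa.

4.60 L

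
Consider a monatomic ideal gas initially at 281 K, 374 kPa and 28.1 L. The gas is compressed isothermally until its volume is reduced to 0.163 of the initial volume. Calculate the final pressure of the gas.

Isothermal: T stays 281 K; PV = const ⇒ V₂ = 4.58 L, P₂ = 2290 kPa.

2290 kPa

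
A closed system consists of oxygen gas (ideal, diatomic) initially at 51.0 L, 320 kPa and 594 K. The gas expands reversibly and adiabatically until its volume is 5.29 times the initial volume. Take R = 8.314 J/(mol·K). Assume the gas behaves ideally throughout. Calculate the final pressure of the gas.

31.1 kPa

Adiabatic: TV^(γ−1) = const ⇒ T₂ = 594×(0.189)^0.400 = 305 K; PV^γ = const ⇒ P₂ = 31.1 kPa.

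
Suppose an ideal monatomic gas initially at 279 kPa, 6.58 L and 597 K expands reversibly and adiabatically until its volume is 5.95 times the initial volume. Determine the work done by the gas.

n = P₁V₁/(RT₁) = 279×6.58/(8.314×597) = 0.370 mol.
Adiabatic: TV^(γ−1) = const ⇒ T₂ = 597×(0.168)^0.667 = 182 K; PV^γ = const ⇒ P₂ = 14.3 kPa.
ΔU = nCvΔT = 0.370×12.5×(182−597) = -1920 J.
Q = 0 for an adiabatic process, so W = −ΔU = 1920 J.

1920 J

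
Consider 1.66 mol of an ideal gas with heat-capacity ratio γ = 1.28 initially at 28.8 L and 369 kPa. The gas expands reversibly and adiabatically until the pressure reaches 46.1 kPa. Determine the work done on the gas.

-13900 J

T₁ = P₁V₁/(nR) = 369×28.8/(1.66×8.314) = 770 K.
Adiabatic: T₂/T₁ = (P₂/P₁)^((γ−1)/γ) ⇒ T₂ = 770×(0.125)^0.219 = 489 K; V₂ = 146 L.
ΔU = nCvΔT = 1.66×29.7×(489−770) = -13900 J.
Q = 0 for an adiabatic process, so W = −ΔU = 13900 J.
Work done on the gas = −W_by = -13900 J.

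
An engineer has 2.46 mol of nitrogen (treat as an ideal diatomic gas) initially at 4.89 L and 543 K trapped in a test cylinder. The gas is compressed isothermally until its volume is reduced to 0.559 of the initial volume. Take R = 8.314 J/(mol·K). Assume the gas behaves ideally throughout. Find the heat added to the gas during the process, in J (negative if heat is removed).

P₁ = nRT₁/V₁ = 2.46×8.314×543/4.89 = 2270 kPa.
Isothermal: T stays 543 K; PV = const ⇒ V₂ = 2.73 L, P₂ = 4060 kPa.
ΔU = 0 (ideal gas, T constant).
W = nRT ln(V₂/V₁) = 2.46×8.314×543×ln(0.559) = -6460 J.
Q = ΔU + W = -6460 J.

-6460 J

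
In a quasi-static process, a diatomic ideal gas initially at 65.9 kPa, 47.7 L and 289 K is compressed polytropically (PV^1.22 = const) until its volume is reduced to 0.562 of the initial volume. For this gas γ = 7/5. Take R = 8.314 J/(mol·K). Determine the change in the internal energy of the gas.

1060 J

n = P₁V₁/(RT₁) = 65.9×47.7/(8.314×289) = 1.31 mol.
Polytropic n=1.22: T₂ = T₁(V₁/V₂)^(n−1) = 289×(1.78)^0.22 = 328 K; P₂ = P₁(V₁/V₂)^n = 133 kPa.
For an ideal gas ΔU = nCvΔT with Cv = (5/2)R = 20.8 J/(mol·K).
ΔU = 1.31×20.8×(328−289) = 1060 J.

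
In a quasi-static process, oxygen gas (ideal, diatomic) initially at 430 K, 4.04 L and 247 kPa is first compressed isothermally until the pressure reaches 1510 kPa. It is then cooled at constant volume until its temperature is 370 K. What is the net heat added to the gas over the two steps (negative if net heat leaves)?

-2150 J

n = P₁V₁/(RT₁) = 247×4.04/(8.314×430) = 0.279 mol.
Step 1 — Isothermal: T stays 430 K; PV = const ⇒ V₂ = 0.661 L, P₂ = 1510 kPa.
ΔU = 0 (ideal gas, T constant).
W = nRT ln(V₂/V₁) = 0.279×8.314×430×ln(0.164) = -1810 J.
Q = ΔU + W = -1810 J.
State after step 1: P = 1510 kPa, V = 0.661 L, T = 430 K.
Step 2 — Isochoric: V stays 0.661 L; P/T = const ⇒ T₂ = 370 K, P₂ = 1300 kPa.
W = 0 (no volume change).
ΔU = nCvΔT = 0.279×20.8×(370−430) = -348 J.
Q = ΔU = -348 J.
Net over both steps: W = -1810 J, Q = -2150 J, ΔU = -348 J.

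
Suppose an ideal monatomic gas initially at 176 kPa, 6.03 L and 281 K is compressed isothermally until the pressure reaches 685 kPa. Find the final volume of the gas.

Isothermal: T stays 281 K; PV = const ⇒ V₂ = 1.55 L, P₂ = 685 kPa.

1.55 L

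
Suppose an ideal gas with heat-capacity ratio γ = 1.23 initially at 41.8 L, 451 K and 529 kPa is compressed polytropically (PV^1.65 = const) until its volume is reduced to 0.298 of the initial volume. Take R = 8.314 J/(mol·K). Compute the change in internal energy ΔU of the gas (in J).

n = P₁V₁/(RT₁) = 529×41.8/(8.314×451) = 5.90 mol.
Polytropic n=1.65: T₂ = T₁(V₁/V₂)^(n−1) = 451×(3.36)^0.65 = 991 K; P₂ = P₁(V₁/V₂)^n = 3900 kPa.
For an ideal gas ΔU = nCvΔT with Cv = R/(γ−1) = 36.1 J/(mol·K).
ΔU = 5.90×36.1×(991−451) = 115000 J.

115000 J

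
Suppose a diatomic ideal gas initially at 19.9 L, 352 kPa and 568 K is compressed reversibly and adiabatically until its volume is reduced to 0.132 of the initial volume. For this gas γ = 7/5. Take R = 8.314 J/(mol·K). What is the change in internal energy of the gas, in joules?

21900 J

n = P₁V₁/(RT₁) = 352×19.9/(8.314×568) = 1.48 mol.
Adiabatic: TV^(γ−1) = const ⇒ T₂ = 568×(7.58)^0.400 = 1280 K; PV^γ = const ⇒ P₂ = 5990 kPa.
For an ideal gas ΔU = nCvΔT with Cv = (5/2)R = 20.8 J/(mol·K).
ΔU = 1.48×20.8×(1280−568) = 21900 J.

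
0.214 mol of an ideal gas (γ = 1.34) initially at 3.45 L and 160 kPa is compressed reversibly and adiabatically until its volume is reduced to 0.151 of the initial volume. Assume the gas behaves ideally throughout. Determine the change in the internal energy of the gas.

T₁ = P₁V₁/(nR) = 160×3.45/(0.214×8.314) = 310 K.
Adiabatic: TV^(γ−1) = const ⇒ T₂ = 310×(6.62)^0.340 = 590 K; PV^γ = const ⇒ P₂ = 2020 kPa.
For an ideal gas ΔU = nCvΔT with Cv = R/(γ−1) = 24.5 J/(mol·K).
ΔU = 0.214×24.5×(590−310) = 1460 J.

1460 J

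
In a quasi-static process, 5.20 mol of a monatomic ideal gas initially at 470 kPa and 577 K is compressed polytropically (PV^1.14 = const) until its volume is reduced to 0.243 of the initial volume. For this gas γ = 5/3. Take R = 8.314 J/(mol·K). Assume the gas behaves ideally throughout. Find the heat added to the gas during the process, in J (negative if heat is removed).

V₁ = nRT₁/P₁ = 5.20×8.314×577/470 = 53.1 L.
Polytropic n=1.14: T₂ = T₁(V₁/V₂)^(n−1) = 577×(4.12)^0.14 = 703 K; P₂ = P₁(V₁/V₂)^n = 2360 kPa.
W = (P₁V₁−P₂V₂)/(n−1) = (470×53.1−2360×12.9)/0.14 = -39000 J.
ΔU = nCvΔT = 5.20×12.5×(703−577) = 8200 J.
Q = ΔU + W = -30800 J.

-30800 J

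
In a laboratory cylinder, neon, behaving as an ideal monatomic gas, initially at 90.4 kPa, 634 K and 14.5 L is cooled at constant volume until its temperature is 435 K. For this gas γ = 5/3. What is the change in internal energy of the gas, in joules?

n = P₁V₁/(RT₁) = 90.4×14.5/(8.314×634) = 0.249 mol.
Isochoric: V stays 14.5 L; P/T = const ⇒ T₂ = 435 K, P₂ = 62.0 kPa.
For an ideal gas ΔU = nCvΔT with Cv = (3/2)R = 12.5 J/(mol·K).
ΔU = 0.249×12.5×(435−634) = -617 J.

-617 J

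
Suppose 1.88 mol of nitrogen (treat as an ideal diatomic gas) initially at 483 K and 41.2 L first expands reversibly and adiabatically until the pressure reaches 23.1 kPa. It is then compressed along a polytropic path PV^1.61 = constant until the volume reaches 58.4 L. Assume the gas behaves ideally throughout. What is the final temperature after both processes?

P₁ = nRT₁/V₁ = 1.88×8.314×483/41.2 = 183 kPa.
Step 1 — Adiabatic: T₂/T₁ = (P₂/P₁)^((γ−1)/γ) ⇒ T₂ = 483×(0.126)^0.286 = 267 K; V₂ = 181 L.
ΔU = nCvΔT = 1.88×20.8×(267−483) = -8430 J.
Q = 0 for an adiabatic process, so W = −ΔU = 8430 J.
State after step 1: P = 23.1 kPa, V = 181 L, T = 267 K.
Step 2 — Polytropic n=1.61: T₂ = T₁(V₁/V₂)^(n−1) = 267×(3.10)^0.61 = 533 K; P₂ = P₁(V₁/V₂)^n = 143 kPa.
W = (P₁V₁−P₂V₂)/(n−1) = (23.1×181−143×58.4)/0.61 = -6800 J.
ΔU = nCvΔT = 1.88×20.8×(533−267) = 10400 J.
Q = ΔU + W = 3570 J.
Net over both steps: W = 1630 J, Q = 3570 J, ΔU = 1940 J.

533 K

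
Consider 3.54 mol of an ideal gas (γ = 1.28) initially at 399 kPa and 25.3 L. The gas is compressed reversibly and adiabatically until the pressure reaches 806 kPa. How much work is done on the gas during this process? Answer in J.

5990 J

T₁ = P₁V₁/(nR) = 399×25.3/(3.54×8.314) = 343 K.
Adiabatic: T₂/T₁ = (P₂/P₁)^((γ−1)/γ) ⇒ T₂ = 343×(2.02)^0.219 = 400 K; V₂ = 14.6 L.
ΔU = nCvΔT = 3.54×29.7×(400−343) = 5990 J.
Q = 0 for an adiabatic process, so W = −ΔU = -5990 J.
Work done on the gas = −W_by = 5990 J.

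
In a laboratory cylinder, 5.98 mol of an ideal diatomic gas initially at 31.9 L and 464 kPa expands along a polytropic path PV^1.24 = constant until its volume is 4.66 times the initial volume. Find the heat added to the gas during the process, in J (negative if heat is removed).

T₁ = P₁V₁/(nR) = 464×31.9/(5.98×8.314) = 298 K.
Polytropic n=1.24: T₂ = T₁(V₁/V₂)^(n−1) = 298×(0.215)^0.24 = 206 K; P₂ = P₁(V₁/V₂)^n = 68.8 kPa.
W = (P₁V₁−P₂V₂)/(n−1) = (464×31.9−68.8×149)/0.24 = 19000 J.
ΔU = nCvΔT = 5.98×20.8×(206−298) = -11400 J.
Q = ΔU + W = 7620 J.

7620 J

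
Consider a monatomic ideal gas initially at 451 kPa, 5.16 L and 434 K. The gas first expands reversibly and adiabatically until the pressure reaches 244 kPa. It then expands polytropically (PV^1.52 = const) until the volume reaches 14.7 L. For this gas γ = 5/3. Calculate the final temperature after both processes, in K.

239 K

n = P₁V₁/(RT₁) = 451×5.16/(8.314×434) = 0.645 mol.
Step 1 — Adiabatic: T₂/T₁ = (P₂/P₁)^((γ−1)/γ) ⇒ T₂ = 434×(0.541)^0.400 = 339 K; V₂ = 7.46 L.
ΔU = nCvΔT = 0.645×12.5×(339−434) = -760 J.
Q = 0 for an adiabatic process, so W = −ΔU = 760 J.
State after step 1: P = 244 kPa, V = 7.46 L, T = 339 K.
Step 2 — Polytropic n=1.52: T₂ = T₁(V₁/V₂)^(n−1) = 339×(0.507)^0.52 = 239 K; P₂ = P₁(V₁/V₂)^n = 87.0 kPa.
W = (P₁V₁−P₂V₂)/(n−1) = (244×7.46−87.0×14.7)/0.52 = 1040 J.
ΔU = nCvΔT = 0.645×12.5×(239−339) = -812 J.
Q = ΔU + W = 229 J.
Net over both steps: W = 1800 J, Q = 229 J, ΔU = -1570 J.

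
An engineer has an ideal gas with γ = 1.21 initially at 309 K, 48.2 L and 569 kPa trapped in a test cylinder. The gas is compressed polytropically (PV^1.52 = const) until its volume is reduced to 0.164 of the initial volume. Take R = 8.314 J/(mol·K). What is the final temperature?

791 K

Polytropic n=1.52: T₂ = T₁(V₁/V₂)^(n−1) = 309×(6.10)^0.52 = 791 K; P₂ = P₁(V₁/V₂)^n = 8880 kPa.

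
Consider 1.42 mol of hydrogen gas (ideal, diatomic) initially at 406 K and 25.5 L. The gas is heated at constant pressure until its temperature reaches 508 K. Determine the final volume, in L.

31.9 L

P₁ = nRT₁/V₁ = 1.42×8.314×406/25.5 = 188 kPa.
Isobaric: P stays 188 kPa; V/T = const ⇒ T₂ = 508 K, V₂ = 31.9 L.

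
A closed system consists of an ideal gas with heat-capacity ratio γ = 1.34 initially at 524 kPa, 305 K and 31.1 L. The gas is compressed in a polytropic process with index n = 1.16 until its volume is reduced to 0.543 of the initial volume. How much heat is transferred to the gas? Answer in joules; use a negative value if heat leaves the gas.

-5530 J

n = P₁V₁/(RT₁) = 524×31.1/(8.314×305) = 6.43 mol.
Polytropic n=1.16: T₂ = T₁(V₁/V₂)^(n−1) = 305×(1.84)^0.16 = 336 K; P₂ = P₁(V₁/V₂)^n = 1060 kPa.
W = (P₁V₁−P₂V₂)/(n−1) = (524×31.1−1060×16.9)/0.16 = -10500 J.
ΔU = nCvΔT = 6.43×24.5×(336−305) = 4920 J.
Q = ΔU + W = -5530 J.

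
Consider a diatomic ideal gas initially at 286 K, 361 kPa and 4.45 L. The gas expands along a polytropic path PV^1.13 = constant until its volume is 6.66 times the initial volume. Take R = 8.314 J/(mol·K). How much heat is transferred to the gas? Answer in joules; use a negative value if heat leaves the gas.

n = P₁V₁/(RT₁) = 361×4.45/(8.314×286) = 0.676 mol.
Polytropic n=1.13: T₂ = T₁(V₁/V₂)^(n−1) = 286×(0.150)^0.13 = 224 K; P₂ = P₁(V₁/V₂)^n = 42.4 kPa.
W = (P₁V₁−P₂V₂)/(n−1) = (361×4.45−42.4×29.6)/0.13 = 2700 J.
ΔU = nCvΔT = 0.676×20.8×(224−286) = -877 J.
Q = ΔU + W = 1820 J.

1820 J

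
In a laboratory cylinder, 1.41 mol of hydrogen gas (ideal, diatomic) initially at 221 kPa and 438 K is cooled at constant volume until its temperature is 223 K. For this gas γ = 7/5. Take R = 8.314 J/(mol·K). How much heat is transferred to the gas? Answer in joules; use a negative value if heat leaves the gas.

-6300 J

V₁ = nRT₁/P₁ = 1.41×8.314×438/221 = 23.2 L.
Isochoric: V stays 23.2 L; P/T = const ⇒ T₂ = 223 K, P₂ = 113 kPa.
W = 0 (no volume change).
ΔU = nCvΔT = 1.41×20.8×(223−438) = -6300 J.
Q = ΔU = -6300 J.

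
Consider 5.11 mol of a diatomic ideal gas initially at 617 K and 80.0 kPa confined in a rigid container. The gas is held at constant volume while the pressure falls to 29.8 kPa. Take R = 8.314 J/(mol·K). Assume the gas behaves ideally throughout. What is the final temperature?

230 K

V₁ = nRT₁/P₁ = 5.11×8.314×617/80.0 = 328 L.
Isochoric: V stays 328 L; P/T = const ⇒ T₂ = 230 K, P₂ = 29.8 kPa.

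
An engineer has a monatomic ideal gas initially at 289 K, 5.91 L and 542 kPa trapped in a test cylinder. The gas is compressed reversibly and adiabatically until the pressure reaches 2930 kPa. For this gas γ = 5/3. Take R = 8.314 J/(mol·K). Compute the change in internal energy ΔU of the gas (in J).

n = P₁V₁/(RT₁) = 542×5.91/(8.314×289) = 1.33 mol.
Adiabatic: T₂/T₁ = (P₂/P₁)^((γ−1)/γ) ⇒ T₂ = 289×(5.41)^0.400 = 568 K; V₂ = 2.15 L.
For an ideal gas ΔU = nCvΔT with Cv = (3/2)R = 12.5 J/(mol·K).
ΔU = 1.33×12.5×(568−289) = 4630 J.

4630 J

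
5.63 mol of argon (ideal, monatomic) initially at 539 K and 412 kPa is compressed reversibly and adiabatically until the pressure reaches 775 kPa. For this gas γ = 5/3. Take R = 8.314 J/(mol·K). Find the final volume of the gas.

V₁ = nRT₁/P₁ = 5.63×8.314×539/412 = 61.2 L.
Adiabatic: T₂/T₁ = (P₂/P₁)^((γ−1)/γ) ⇒ T₂ = 539×(1.88)^0.400 = 694 K; V₂ = 41.9 L.

41.9 L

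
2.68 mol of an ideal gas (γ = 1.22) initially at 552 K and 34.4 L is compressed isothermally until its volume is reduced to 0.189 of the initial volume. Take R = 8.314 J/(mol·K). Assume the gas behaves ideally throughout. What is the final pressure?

P₁ = nRT₁/V₁ = 2.68×8.314×552/34.4 = 358 kPa.
Isothermal: T stays 552 K; PV = const ⇒ V₂ = 6.50 L, P₂ = 1890 kPa.

1890 kPa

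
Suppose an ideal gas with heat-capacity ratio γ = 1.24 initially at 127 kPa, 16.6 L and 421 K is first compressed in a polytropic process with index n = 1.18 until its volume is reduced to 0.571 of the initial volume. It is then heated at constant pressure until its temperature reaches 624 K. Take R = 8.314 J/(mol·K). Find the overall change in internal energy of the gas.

n = P₁V₁/(RT₁) = 127×16.6/(8.314×421) = 0.602 mol.
Step 1 — Polytropic n=1.18: T₂ = T₁(V₁/V₂)^(n−1) = 421×(1.75)^0.18 = 466 K; P₂ = P₁(V₁/V₂)^n = 246 kPa.
W = (P₁V₁−P₂V₂)/(n−1) = (127×16.6−246×9.48)/0.18 = -1240 J.
ΔU = nCvΔT = 0.602×34.6×(466−421) = 932 J.
Q = ΔU + W = -311 J.
State after step 1: P = 246 kPa, V = 9.48 L, T = 466 K.
Step 2 — Isobaric: P stays 246 kPa; V/T = const ⇒ T₂ = 624 K, V₂ = 12.7 L.
W = PΔV = 246×(12.7−9.48) kPa·L = 793 J.
ΔU = nCvΔT = 0.602×34.6×(624−466) = 3300 J.
Q = ΔU + W = nCpΔT = 4100 J.
Net over both steps: W = -450 J, Q = 3790 J, ΔU = 4240 J.

4240 J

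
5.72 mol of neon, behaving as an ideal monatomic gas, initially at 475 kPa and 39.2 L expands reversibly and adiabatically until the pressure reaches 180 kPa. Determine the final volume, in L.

70.2 L

T₁ = P₁V₁/(nR) = 475×39.2/(5.72×8.314) = 392 K.
Adiabatic: T₂/T₁ = (P₂/P₁)^((γ−1)/γ) ⇒ T₂ = 392×(0.379)^0.400 = 266 K; V₂ = 70.2 L.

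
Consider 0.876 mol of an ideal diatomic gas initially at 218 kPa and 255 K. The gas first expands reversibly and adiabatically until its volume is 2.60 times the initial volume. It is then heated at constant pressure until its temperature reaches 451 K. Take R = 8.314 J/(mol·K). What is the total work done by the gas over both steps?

3490 J

V₁ = nRT₁/P₁ = 0.876×8.314×255/218 = 8.52 L.
Step 1 — Adiabatic: TV^(γ−1) = const ⇒ T₂ = 255×(0.385)^0.400 = 174 K; PV^γ = const ⇒ P₂ = 57.2 kPa.
ΔU = nCvΔT = 0.876×20.8×(174−255) = -1470 J.
Q = 0 for an adiabatic process, so W = −ΔU = 1470 J.
State after step 1: P = 57.2 kPa, V = 22.1 L, T = 174 K.
Step 2 — Isobaric: P stays 57.2 kPa; V/T = const ⇒ T₂ = 451 K, V₂ = 57.4 L.
W = PΔV = 57.2×(57.4−22.1) kPa·L = 2020 J.
ΔU = nCvΔT = 0.876×20.8×(451−174) = 5040 J.
Q = ΔU + W = nCpΔT = 7060 J.
Net over both steps: W = 3490 J, Q = 7060 J, ΔU = 3570 J.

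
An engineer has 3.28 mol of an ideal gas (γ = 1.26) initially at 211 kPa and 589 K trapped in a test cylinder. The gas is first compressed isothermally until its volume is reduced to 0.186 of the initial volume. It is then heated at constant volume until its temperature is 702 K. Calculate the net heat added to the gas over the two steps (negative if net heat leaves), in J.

-15200 J

V₁ = nRT₁/P₁ = 3.28×8.314×589/211 = 76.1 L.
Step 1 — Isothermal: T stays 589 K; PV = const ⇒ V₂ = 14.2 L, P₂ = 1130 kPa.
ΔU = 0 (ideal gas, T constant).
W = nRT ln(V₂/V₁) = 3.28×8.314×589×ln(0.186) = -27000 J.
Q = ΔU + W = -27000 J.
State after step 1: P = 1130 kPa, V = 14.2 L, T = 589 K.
Step 2 — Isochoric: V stays 14.2 L; P/T = const ⇒ T₂ = 702 K, P₂ = 1350 kPa.
W = 0 (no volume change).
ΔU = nCvΔT = 3.28×32.0×(702−589) = 11900 J.
Q = ΔU = 11900 J.
Net over both steps: W = -27000 J, Q = -15200 J, ΔU = 11900 J.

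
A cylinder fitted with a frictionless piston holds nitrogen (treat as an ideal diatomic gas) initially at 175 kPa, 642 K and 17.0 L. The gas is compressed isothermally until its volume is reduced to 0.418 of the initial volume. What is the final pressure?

Isothermal: T stays 642 K; PV = const ⇒ V₂ = 7.11 L, P₂ = 419 kPa.

419 kPa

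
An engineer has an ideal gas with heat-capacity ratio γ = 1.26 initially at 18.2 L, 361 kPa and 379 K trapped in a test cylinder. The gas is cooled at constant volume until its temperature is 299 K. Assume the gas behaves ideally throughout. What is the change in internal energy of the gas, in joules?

-5330 J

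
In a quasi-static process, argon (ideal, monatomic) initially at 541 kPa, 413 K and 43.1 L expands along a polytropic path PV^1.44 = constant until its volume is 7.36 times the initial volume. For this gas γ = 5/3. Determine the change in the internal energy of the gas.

n = P₁V₁/(RT₁) = 541×43.1/(8.314×413) = 6.79 mol.
Polytropic n=1.44: T₂ = T₁(V₁/V₂)^(n−1) = 413×(0.136)^0.44 = 172 K; P₂ = P₁(V₁/V₂)^n = 30.5 kPa.
For an ideal gas ΔU = nCvΔT with Cv = (3/2)R = 12.5 J/(mol·K).
ΔU = 6.79×12.5×(172−413) = -20400 J.

-20400 J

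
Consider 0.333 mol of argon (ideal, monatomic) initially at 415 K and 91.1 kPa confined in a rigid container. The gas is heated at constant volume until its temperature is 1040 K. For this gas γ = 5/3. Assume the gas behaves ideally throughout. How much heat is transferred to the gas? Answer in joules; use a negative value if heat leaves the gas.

V₁ = nRT₁/P₁ = 0.333×8.314×415/91.1 = 12.6 L.
Isochoric: V stays 12.6 L; P/T = const ⇒ T₂ = 1040 K, P₂ = 228 kPa.
W = 0 (no volume change).
ΔU = nCvΔT = 0.333×12.5×(1040−415) = 2600 J.
Q = ΔU = 2600 J.

2600 J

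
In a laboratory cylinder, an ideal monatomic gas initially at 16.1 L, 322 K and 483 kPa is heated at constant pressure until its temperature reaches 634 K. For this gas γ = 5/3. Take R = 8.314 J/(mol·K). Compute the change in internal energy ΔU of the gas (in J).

n = P₁V₁/(RT₁) = 483×16.1/(8.314×322) = 2.90 mol.
Isobaric: P stays 483 kPa; V/T = const ⇒ T₂ = 634 K, V₂ = 31.7 L.
For an ideal gas ΔU = nCvΔT with Cv = (3/2)R = 12.5 J/(mol·K).
ΔU = 2.90×12.5×(634−322) = 11300 J.

11300 J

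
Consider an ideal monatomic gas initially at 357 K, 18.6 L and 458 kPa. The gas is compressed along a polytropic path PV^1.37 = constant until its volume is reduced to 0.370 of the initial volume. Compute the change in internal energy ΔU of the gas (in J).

5680 J

n = P₁V₁/(RT₁) = 458×18.6/(8.314×357) = 2.87 mol.
Polytropic n=1.37: T₂ = T₁(V₁/V₂)^(n−1) = 357×(2.70)^0.37 = 516 K; P₂ = P₁(V₁/V₂)^n = 1790 kPa.
For an ideal gas ΔU = nCvΔT with Cv = (3/2)R = 12.5 J/(mol·K).
ΔU = 2.87×12.5×(516−357) = 5680 J.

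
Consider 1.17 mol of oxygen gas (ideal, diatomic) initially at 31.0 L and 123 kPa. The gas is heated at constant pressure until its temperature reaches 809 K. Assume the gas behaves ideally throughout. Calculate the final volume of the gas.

T₁ = P₁V₁/(nR) = 123×31.0/(1.17×8.314) = 392 K.
Isobaric: P stays 123 kPa; V/T = const ⇒ T₂ = 809 K, V₂ = 64.0 L.

64.0 L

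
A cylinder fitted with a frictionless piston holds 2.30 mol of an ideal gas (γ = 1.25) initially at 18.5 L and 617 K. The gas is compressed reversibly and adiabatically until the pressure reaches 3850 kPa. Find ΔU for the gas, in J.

20400 J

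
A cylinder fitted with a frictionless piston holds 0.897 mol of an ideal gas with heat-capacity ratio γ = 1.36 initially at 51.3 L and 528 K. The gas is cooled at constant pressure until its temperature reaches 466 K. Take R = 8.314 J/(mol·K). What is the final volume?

45.3 L

P₁ = nRT₁/V₁ = 0.897×8.314×528/51.3 = 76.8 kPa.
Isobaric: P stays 76.8 kPa; V/T = const ⇒ T₂ = 466 K, V₂ = 45.3 L.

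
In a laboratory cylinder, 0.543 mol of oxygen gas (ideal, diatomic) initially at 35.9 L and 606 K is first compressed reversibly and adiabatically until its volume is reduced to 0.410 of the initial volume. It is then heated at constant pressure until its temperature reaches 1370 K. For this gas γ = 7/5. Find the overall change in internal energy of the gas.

P₁ = nRT₁/V₁ = 0.543×8.314×606/35.9 = 76.2 kPa.
Step 1 — Adiabatic: TV^(γ−1) = const ⇒ T₂ = 606×(2.44)^0.400 = 866 K; PV^γ = const ⇒ P₂ = 266 kPa.
ΔU = nCvΔT = 0.543×20.8×(866−606) = 2930 J.
Q = 0 for an adiabatic process, so W = −ΔU = -2930 J.
State after step 1: P = 266 kPa, V = 14.7 L, T = 866 K.
Step 2 — Isobaric: P stays 266 kPa; V/T = const ⇒ T₂ = 1370 K, V₂ = 23.3 L.
W = PΔV = 266×(23.3−14.7) kPa·L = 2280 J.
ΔU = nCvΔT = 0.543×20.8×(1370−866) = 5690 J.
Q = ΔU + W = nCpΔT = 7970 J.
Net over both steps: W = -654 J, Q = 7970 J, ΔU = 8620 J.

8620 J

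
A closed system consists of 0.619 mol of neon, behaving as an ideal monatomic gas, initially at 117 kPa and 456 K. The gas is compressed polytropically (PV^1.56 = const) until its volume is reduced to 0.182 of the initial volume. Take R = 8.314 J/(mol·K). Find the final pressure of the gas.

1670 kPa

V₁ = nRT₁/P₁ = 0.619×8.314×456/117 = 20.1 L.
Polytropic n=1.56: T₂ = T₁(V₁/V₂)^(n−1) = 456×(5.49)^0.56 = 1180 K; P₂ = P₁(V₁/V₂)^n = 1670 kPa.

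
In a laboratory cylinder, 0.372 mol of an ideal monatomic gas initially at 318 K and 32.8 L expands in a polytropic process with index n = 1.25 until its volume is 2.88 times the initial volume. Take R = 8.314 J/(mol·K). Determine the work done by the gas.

914 J

P₁ = nRT₁/V₁ = 0.372×8.314×318/32.8 = 30.0 kPa.
Polytropic n=1.25: T₂ = T₁(V₁/V₂)^(n−1) = 318×(0.347)^0.25 = 244 K; P₂ = P₁(V₁/V₂)^n = 7.99 kPa.
W = (P₁V₁−P₂V₂)/(n−1) = (30.0×32.8−7.99×94.5)/0.25 = 914 J.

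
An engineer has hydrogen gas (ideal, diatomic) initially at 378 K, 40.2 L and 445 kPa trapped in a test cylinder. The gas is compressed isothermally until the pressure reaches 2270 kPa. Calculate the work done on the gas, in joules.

n = P₁V₁/(RT₁) = 445×40.2/(8.314×378) = 5.69 mol.
Isothermal: T stays 378 K; PV = const ⇒ V₂ = 7.88 L, P₂ = 2270 kPa.
W = nRT ln(V₂/V₁) = 5.69×8.314×378×ln(0.196) = -29100 J.
Work done on the gas = −W_by = 29100 J.

29100 J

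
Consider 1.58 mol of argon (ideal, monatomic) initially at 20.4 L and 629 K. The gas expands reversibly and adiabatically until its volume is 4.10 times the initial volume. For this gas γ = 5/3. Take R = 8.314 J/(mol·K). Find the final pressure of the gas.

P₁ = nRT₁/V₁ = 1.58×8.314×629/20.4 = 405 kPa.
Adiabatic: TV^(γ−1) = const ⇒ T₂ = 629×(0.244)^0.667 = 246 K; PV^γ = const ⇒ P₂ = 38.6 kPa.

38.6 kPa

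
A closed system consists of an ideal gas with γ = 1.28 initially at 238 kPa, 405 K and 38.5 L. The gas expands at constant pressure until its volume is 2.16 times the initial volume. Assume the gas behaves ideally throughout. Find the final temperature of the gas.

Isobaric: P stays 238 kPa; V/T = const ⇒ T₂ = 875 K, V₂ = 83.2 L.

875 K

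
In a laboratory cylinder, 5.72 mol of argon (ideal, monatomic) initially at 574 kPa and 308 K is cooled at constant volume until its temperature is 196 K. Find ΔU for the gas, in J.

-7990 J

V₁ = nRT₁/P₁ = 5.72×8.314×308/574 = 25.5 L.
Isochoric: V stays 25.5 L; P/T = const ⇒ T₂ = 196 K, P₂ = 365 kPa.
For an ideal gas ΔU = nCvΔT with Cv = (3/2)R = 12.5 J/(mol·K).
ΔU = 5.72×12.5×(196−308) = -7990 J.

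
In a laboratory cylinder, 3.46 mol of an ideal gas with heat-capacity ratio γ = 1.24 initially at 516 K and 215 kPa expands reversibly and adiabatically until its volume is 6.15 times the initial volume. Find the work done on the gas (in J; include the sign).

-21900 J

V₁ = nRT₁/P₁ = 3.46×8.314×516/215 = 69.0 L.
Adiabatic: TV^(γ−1) = const ⇒ T₂ = 516×(0.163)^0.240 = 334 K; PV^γ = const ⇒ P₂ = 22.6 kPa.
ΔU = nCvΔT = 3.46×34.6×(334−516) = -21900 J.
Q = 0 for an adiabatic process, so W = −ΔU = 21900 J.
Work done on the gas = −W_by = -21900 J.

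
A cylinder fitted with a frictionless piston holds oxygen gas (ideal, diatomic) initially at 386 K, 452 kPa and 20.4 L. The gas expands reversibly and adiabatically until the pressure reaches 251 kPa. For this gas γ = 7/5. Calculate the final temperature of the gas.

Adiabatic: T₂/T₁ = (P₂/P₁)^((γ−1)/γ) ⇒ T₂ = 386×(0.555)^0.286 = 326 K; V₂ = 31.1 L.

326 K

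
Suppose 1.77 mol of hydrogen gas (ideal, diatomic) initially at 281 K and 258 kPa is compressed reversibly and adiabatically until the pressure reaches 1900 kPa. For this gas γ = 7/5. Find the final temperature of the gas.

497 K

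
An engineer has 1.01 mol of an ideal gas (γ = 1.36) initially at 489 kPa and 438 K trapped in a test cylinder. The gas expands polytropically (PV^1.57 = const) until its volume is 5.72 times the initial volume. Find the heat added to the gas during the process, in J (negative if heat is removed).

V₁ = nRT₁/P₁ = 1.01×8.314×438/489 = 7.52 L.
Polytropic n=1.57: T₂ = T₁(V₁/V₂)^(n−1) = 438×(0.175)^0.57 = 162 K; P₂ = P₁(V₁/V₂)^n = 31.6 kPa.
W = (P₁V₁−P₂V₂)/(n−1) = (489×7.52−31.6×43.0)/0.57 = 4060 J.
ΔU = nCvΔT = 1.01×23.1×(162−438) = -6440 J.
Q = ΔU + W = -2370 J.

-2370 J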